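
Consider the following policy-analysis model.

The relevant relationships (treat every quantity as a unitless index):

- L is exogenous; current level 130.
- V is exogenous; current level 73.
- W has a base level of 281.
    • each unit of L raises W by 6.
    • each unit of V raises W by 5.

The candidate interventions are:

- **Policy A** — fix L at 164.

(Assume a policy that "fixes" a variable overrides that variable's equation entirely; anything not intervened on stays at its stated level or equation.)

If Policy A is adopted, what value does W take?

1630

Policy A (L := 164):
  L = 164
  V = 73
  W = 281 + 6·164 + 5·73 = 1630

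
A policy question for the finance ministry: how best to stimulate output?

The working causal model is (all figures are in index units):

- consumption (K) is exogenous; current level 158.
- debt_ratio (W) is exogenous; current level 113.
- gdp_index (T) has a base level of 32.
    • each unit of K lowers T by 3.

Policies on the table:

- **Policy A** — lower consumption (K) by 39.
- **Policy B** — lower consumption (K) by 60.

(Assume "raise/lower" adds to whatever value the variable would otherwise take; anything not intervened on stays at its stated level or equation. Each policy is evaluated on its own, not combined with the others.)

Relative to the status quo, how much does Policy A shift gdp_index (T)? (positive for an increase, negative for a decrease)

Baseline:
  K = 158
  T = 32 − 3·158 = -442
Policy A (K − 39):
  K = 158 − 39 = 119
  T = 32 − 3·119 = -325
Change in T: -325 − (-442) = 117

117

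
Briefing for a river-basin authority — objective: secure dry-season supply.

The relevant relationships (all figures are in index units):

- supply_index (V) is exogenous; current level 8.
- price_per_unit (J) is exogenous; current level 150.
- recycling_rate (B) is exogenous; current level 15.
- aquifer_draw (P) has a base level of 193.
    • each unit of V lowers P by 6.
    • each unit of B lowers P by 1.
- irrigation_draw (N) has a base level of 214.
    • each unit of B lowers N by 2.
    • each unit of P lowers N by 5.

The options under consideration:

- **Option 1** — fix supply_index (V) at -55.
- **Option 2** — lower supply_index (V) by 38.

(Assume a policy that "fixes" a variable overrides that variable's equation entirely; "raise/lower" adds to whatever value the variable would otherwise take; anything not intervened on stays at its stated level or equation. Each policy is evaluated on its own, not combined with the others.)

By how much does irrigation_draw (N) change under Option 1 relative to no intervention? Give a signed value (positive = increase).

-1890

Baseline:
  V = 8
  B = 15
  P = 193 − 6·8 − 15 = 130
  N = 214 − 2·15 − 5·130 = -466
Option 1 (V := -55):
  V = -55
  B = 15
  P = 193 − 6·(-55) − 15 = 508
  N = 214 − 2·15 − 5·508 = -2356
Change in N: -2356 − (-466) = -1890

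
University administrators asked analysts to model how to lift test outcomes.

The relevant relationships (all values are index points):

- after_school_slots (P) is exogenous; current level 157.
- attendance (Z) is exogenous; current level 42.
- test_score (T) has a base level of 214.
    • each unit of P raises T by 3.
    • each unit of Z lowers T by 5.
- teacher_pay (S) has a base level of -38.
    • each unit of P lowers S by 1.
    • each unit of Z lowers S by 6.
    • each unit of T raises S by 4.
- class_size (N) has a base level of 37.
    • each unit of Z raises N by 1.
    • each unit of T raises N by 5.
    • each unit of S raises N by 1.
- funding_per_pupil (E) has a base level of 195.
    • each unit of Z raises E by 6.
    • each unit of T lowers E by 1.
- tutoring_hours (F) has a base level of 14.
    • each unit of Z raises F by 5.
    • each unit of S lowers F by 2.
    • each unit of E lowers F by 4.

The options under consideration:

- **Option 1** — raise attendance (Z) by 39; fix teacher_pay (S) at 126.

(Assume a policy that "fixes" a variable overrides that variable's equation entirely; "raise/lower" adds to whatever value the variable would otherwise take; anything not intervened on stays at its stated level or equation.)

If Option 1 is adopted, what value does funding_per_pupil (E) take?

401

Option 1 (Z + 39, S := 126):
  P = 157
  Z = 42 + 39 = 81
  T = 214 + 3·157 − 5·81 = 280
  E = 195 + 6·81 − 280 = 401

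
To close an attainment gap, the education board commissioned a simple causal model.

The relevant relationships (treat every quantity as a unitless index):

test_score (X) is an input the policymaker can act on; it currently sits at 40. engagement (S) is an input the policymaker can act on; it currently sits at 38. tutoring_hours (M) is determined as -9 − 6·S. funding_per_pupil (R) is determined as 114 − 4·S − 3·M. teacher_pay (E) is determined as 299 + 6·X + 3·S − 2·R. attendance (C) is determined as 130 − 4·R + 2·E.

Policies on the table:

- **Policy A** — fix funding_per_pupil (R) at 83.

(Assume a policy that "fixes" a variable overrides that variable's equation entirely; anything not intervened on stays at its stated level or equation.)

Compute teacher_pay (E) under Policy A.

Policy A (R := 83):
  X = 40
  S = 38
  M = -9 − 6·38 = -237
  R = 83
  E = 299 + 6·40 + 3·38 − 2·83 = 487

487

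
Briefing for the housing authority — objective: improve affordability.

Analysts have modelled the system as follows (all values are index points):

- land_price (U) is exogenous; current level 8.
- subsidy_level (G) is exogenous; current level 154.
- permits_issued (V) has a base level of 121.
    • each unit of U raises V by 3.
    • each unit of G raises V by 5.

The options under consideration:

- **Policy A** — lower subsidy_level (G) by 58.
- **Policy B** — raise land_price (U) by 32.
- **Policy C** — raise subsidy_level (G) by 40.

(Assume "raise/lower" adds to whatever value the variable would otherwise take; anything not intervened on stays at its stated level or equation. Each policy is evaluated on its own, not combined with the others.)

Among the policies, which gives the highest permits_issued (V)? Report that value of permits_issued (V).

1115

Policy A (G − 58):
  U = 8
  G = 154 − 58 = 96
  V = 121 + 3·8 + 5·96 = 625
Policy B (U + 32):
  U = 8 + 32 = 40
  G = 154
  V = 121 + 3·40 + 5·154 = 1011
Policy C (G + 40):
  U = 8
  G = 154 + 40 = 194
  V = 121 + 3·8 + 5·194 = 1115
Comparing — Policy A: V=625, Policy B: V=1011, Policy C: V=1115. Highest is 1115 (Policy C).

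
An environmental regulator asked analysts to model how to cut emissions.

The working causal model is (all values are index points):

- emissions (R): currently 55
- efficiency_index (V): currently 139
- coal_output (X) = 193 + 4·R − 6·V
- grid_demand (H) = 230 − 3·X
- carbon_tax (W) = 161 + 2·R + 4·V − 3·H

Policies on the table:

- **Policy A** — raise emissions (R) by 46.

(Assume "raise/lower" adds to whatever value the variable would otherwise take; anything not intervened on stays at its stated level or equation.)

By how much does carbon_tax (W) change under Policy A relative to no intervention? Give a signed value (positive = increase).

1748

Baseline:
  R = 55
  V = 139
  X = 193 + 4·55 − 6·139 = -421
  H = 230 − 3·(-421) = 1493
  W = 161 + 2·55 + 4·139 − 3·1493 = -3652
Policy A (R + 46):
  R = 55 + 46 = 101
  V = 139
  X = 193 + 4·101 − 6·139 = -237
  H = 230 − 3·(-237) = 941
  W = 161 + 2·101 + 4·139 − 3·941 = -1904
Change in W: -1904 − (-3652) = 1748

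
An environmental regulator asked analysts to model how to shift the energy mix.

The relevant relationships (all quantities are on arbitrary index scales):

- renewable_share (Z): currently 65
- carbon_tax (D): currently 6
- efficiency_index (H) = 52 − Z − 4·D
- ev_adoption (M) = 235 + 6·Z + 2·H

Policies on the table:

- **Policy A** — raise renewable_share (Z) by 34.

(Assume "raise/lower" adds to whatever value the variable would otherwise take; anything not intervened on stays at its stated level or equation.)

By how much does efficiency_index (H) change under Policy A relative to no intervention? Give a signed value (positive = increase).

-34

Baseline:
  Z = 65
  D = 6
  H = 52 − 65 − 4·6 = -37
Policy A (Z + 34):
  Z = 65 + 34 = 99
  D = 6
  H = 52 − 99 − 4·6 = -71
Change in H: -71 − (-37) = -34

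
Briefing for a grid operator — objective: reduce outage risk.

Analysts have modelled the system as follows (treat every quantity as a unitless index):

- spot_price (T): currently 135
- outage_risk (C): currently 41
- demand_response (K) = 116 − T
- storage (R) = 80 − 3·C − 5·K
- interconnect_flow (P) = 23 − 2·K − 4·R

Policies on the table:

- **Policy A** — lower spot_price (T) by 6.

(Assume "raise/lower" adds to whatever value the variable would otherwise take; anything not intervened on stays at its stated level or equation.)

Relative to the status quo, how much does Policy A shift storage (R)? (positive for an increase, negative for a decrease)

-30

Baseline:
  T = 135
  C = 41
  K = 116 − 135 = -19
  R = 80 − 3·41 − 5·(-19) = 52
Policy A (T − 6):
  T = 135 − 6 = 129
  C = 41
  K = 116 − 129 = -13
  R = 80 − 3·41 − 5·(-13) = 22
Change in R: 22 − 52 = -30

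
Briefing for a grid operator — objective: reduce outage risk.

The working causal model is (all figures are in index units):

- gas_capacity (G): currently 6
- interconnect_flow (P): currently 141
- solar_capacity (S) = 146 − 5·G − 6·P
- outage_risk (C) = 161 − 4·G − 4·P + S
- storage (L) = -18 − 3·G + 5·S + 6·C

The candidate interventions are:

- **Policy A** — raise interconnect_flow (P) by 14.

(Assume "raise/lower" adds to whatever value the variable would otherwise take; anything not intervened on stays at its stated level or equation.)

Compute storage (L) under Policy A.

-11888

Policy A (P + 14):
  G = 6
  P = 141 + 14 = 155
  S = 146 − 5·6 − 6·155 = -814
  C = 161 − 4·6 − 4·155 + (-814) = -1297
  L = -18 − 3·6 + 5·(-814) + 6·(-1297) = -11888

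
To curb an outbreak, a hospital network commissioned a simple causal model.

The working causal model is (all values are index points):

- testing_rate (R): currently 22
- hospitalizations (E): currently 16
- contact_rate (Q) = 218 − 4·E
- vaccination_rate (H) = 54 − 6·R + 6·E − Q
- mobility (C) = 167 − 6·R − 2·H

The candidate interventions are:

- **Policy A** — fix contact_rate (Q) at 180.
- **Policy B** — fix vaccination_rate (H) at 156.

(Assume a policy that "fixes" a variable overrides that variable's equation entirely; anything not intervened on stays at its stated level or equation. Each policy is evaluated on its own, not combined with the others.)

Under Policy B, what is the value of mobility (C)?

-277

Policy B (H := 156):
  R = 22
  E = 16
  Q = 218 − 4·16 = 154
  H = 156
  C = 167 − 6·22 − 2·156 = -277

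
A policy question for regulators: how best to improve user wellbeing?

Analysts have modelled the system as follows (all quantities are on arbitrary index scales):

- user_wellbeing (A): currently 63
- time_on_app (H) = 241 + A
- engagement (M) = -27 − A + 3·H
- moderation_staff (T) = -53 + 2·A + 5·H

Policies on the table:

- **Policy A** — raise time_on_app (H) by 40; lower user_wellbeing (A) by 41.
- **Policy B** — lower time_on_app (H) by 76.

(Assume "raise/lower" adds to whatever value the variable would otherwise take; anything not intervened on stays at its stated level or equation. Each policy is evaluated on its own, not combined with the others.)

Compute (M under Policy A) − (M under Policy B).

Policy A (H + 40, A − 41):
  A = 63 − 41 = 22
  H = 241 + 22 (+40 from intervention) = 303
  M = -27 − 22 + 3·303 = 860
Policy B (H − 76):
  A = 63
  H = 241 + 63 (−76 from intervention) = 228
  M = -27 − 63 + 3·228 = 594
M: 860 − 594 = 266

266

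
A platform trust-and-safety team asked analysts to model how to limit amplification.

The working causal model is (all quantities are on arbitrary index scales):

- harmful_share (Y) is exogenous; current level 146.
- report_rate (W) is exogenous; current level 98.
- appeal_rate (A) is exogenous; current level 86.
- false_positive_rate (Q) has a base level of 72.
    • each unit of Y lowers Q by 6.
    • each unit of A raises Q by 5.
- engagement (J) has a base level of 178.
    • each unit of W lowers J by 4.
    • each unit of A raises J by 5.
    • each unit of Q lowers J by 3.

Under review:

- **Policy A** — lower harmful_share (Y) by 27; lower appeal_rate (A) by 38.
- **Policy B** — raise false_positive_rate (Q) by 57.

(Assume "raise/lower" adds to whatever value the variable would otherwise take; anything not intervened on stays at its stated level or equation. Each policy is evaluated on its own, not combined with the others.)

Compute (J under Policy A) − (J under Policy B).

Policy A (Y − 27, A − 38):
  Y = 146 − 27 = 119
  W = 98
  A = 86 − 38 = 48
  Q = 72 − 6·119 + 5·48 = -402
  J = 178 − 4·98 + 5·48 − 3·(-402) = 1232
Policy B (Q + 57):
  Y = 146
  W = 98
  A = 86
  Q = 72 − 6·146 + 5·86 (+57 from intervention) = -317
  J = 178 − 4·98 + 5·86 − 3·(-317) = 1167
J: 1232 − 1167 = 65

65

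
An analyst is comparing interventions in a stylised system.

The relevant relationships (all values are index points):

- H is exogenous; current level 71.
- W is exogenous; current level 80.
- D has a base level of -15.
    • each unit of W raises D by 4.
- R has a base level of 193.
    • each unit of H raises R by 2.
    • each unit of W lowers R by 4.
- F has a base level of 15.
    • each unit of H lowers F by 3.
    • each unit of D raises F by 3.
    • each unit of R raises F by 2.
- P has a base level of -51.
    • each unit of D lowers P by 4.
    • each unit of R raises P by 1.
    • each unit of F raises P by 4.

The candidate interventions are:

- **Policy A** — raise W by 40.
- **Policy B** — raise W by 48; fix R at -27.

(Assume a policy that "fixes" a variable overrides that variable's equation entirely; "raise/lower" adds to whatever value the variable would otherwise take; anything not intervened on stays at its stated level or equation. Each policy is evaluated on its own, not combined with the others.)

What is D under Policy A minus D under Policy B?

Policy A (W + 40):
  W = 80 + 40 = 120
  D = -15 + 4·120 = 465
Policy B (W + 48, R := -27):
  W = 80 + 48 = 128
  D = -15 + 4·128 = 497
D: 465 − 497 = -32

-32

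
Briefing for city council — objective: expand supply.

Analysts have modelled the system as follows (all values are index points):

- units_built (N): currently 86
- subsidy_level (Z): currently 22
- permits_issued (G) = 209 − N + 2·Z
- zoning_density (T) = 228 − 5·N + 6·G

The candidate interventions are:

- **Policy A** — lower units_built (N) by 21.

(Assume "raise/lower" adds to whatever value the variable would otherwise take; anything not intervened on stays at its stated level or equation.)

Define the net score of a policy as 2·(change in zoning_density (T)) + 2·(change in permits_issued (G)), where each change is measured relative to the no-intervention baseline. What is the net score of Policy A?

Baseline:
  N = 86
  Z = 22
  G = 209 − 86 + 2·22 = 167
  T = 228 − 5·86 + 6·167 = 800
Policy A (N − 21):
  N = 86 − 21 = 65
  Z = 22
  G = 209 − 65 + 2·22 = 188
  T = 228 − 5·65 + 6·188 = 1031
ΔT = 1031 − 800 = 231; ΔG = 188 − 167 = 21
Score = 2·231 + 2·21 = 504

504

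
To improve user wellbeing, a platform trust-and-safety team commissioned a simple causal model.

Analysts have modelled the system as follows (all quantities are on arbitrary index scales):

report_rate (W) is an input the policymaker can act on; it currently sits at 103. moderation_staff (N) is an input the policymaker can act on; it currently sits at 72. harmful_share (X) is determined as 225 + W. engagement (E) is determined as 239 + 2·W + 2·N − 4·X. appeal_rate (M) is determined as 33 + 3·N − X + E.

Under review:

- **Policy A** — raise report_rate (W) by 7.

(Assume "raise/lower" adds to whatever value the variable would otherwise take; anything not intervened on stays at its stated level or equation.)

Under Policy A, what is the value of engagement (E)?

-737

Policy A (W + 7):
  W = 103 + 7 = 110
  N = 72
  X = 225 + 110 = 335
  E = 239 + 2·110 + 2·72 − 4·335 = -737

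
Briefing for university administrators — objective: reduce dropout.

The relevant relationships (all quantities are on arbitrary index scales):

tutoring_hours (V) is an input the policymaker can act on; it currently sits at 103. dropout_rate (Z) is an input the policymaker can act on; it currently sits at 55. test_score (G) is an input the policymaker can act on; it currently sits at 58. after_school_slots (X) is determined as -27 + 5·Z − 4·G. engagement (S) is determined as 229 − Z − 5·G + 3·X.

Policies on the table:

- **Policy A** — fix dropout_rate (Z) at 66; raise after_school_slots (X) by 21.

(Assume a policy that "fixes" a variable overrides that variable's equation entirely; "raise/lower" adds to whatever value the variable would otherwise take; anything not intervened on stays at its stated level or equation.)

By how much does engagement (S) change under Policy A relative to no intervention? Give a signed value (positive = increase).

217

Baseline:
  Z = 55
  G = 58
  X = -27 + 5·55 − 4·58 = 16
  S = 229 − 55 − 5·58 + 3·16 = -68
Policy A (Z := 66, X + 21):
  Z = 66
  G = 58
  X = -27 + 5·66 − 4·58 (+21 from intervention) = 92
  S = 229 − 66 − 5·58 + 3·92 = 149
Change in S: 149 − (-68) = 217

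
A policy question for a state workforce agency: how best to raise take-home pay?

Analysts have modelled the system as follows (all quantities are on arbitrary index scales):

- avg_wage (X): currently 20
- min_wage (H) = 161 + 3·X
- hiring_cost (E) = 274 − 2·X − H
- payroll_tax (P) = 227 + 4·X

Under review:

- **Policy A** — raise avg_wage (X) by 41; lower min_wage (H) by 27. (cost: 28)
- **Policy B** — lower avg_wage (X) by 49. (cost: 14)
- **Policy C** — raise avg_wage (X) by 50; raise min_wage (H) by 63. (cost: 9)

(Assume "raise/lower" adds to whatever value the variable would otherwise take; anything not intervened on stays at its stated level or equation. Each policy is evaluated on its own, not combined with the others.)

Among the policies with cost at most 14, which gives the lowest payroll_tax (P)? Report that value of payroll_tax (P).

Policy B (X − 49):
  X = 20 − 49 = -29
  P = 227 + 4·(-29) = 111
Policy C (X + 50, H + 63):
  X = 20 + 50 = 70
  P = 227 + 4·70 = 507
Comparing — Policy B: P=111, Policy C: P=507. Lowest is 111 (Policy B).

111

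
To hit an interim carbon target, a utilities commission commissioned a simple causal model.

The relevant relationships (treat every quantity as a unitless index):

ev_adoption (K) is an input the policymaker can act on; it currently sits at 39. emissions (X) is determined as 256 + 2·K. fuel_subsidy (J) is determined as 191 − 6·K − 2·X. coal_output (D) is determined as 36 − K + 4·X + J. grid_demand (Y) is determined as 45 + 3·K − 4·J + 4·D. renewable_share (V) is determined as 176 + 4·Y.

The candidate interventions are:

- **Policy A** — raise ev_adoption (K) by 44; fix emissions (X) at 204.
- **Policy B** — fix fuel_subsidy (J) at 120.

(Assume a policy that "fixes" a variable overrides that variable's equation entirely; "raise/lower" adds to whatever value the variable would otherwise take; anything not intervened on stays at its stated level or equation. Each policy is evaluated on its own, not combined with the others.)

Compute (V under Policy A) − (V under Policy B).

Policy A (K + 44, X := 204):
  K = 39 + 44 = 83
  X = 204
  J = 191 − 6·83 − 2·204 = -715
  D = 36 − 83 + 4·204 + (-715) = 54
  Y = 45 + 3·83 − 4·(-715) + 4·54 = 3370
  V = 176 + 4·3370 = 13656
Policy B (J := 120):
  K = 39
  X = 256 + 2·39 = 334
  J = 120
  D = 36 − 39 + 4·334 + 120 = 1453
  Y = 45 + 3·39 − 4·120 + 4·1453 = 5494
  V = 176 + 4·5494 = 22152
V: 13656 − 22152 = -8496

-8496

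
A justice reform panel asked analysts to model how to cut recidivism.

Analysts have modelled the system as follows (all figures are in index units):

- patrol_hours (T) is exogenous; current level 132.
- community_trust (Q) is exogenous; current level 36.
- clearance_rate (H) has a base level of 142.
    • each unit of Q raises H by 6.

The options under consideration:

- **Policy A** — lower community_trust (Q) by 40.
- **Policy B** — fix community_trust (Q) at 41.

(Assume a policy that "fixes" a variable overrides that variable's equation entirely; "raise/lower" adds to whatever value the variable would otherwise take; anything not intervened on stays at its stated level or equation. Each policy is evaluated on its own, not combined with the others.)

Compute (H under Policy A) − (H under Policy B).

-270

Policy A (Q − 40):
  Q = 36 − 40 = -4
  H = 142 + 6·(-4) = 118
Policy B (Q := 41):
  Q = 41
  H = 142 + 6·41 = 388
H: 118 − 388 = -270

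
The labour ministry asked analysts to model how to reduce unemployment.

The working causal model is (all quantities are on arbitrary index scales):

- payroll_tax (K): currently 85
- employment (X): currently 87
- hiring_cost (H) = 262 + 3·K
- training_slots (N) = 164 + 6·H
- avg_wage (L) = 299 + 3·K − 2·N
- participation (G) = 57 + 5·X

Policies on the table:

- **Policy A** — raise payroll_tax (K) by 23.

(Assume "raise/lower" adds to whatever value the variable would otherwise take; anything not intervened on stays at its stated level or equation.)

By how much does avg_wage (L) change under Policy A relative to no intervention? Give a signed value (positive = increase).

Baseline:
  K = 85
  H = 262 + 3·85 = 517
  N = 164 + 6·517 = 3266
  L = 299 + 3·85 − 2·3266 = -5978
Policy A (K + 23):
  K = 85 + 23 = 108
  H = 262 + 3·108 = 586
  N = 164 + 6·586 = 3680
  L = 299 + 3·108 − 2·3680 = -6737
Change in L: -6737 − (-5978) = -759

-759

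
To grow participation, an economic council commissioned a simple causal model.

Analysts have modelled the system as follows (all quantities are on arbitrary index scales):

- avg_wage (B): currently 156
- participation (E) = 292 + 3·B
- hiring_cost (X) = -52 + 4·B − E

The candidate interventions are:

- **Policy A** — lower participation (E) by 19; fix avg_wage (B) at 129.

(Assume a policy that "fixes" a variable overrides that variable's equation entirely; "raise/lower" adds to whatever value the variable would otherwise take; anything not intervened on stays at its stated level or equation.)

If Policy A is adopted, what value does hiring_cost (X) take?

Policy A (E − 19, B := 129):
  B = 129
  E = 292 + 3·129 (−19 from intervention) = 660
  X = -52 + 4·129 − 660 = -196

-196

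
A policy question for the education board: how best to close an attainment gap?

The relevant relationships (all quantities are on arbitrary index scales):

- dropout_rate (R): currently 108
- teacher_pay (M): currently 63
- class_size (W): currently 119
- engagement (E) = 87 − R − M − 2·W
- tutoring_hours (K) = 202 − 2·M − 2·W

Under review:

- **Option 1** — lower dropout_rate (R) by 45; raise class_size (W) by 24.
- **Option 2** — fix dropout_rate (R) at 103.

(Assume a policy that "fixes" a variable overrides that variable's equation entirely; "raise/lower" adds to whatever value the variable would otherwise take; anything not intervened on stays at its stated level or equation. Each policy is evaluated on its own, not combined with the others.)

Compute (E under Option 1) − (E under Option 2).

Option 1 (R − 45, W + 24):
  R = 108 − 45 = 63
  M = 63
  W = 119 + 24 = 143
  E = 87 − 63 − 63 − 2·143 = -325
Option 2 (R := 103):
  R = 103
  M = 63
  W = 119
  E = 87 − 103 − 63 − 2·119 = -317
E: -325 − (-317) = -8

-8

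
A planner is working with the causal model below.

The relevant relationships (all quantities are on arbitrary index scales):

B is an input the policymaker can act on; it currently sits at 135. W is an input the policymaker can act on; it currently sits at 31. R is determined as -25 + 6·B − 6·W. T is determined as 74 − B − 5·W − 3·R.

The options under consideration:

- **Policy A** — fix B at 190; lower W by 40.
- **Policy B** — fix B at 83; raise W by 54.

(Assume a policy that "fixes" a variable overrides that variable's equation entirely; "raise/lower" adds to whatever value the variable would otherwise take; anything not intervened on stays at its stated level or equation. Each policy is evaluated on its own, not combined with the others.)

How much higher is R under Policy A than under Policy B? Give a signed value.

Policy A (B := 190, W − 40):
  B = 190
  W = 31 − 40 = -9
  R = -25 + 6·190 − 6·(-9) = 1169
Policy B (B := 83, W + 54):
  B = 83
  W = 31 + 54 = 85
  R = -25 + 6·83 − 6·85 = -37
R: 1169 − (-37) = 1206

1206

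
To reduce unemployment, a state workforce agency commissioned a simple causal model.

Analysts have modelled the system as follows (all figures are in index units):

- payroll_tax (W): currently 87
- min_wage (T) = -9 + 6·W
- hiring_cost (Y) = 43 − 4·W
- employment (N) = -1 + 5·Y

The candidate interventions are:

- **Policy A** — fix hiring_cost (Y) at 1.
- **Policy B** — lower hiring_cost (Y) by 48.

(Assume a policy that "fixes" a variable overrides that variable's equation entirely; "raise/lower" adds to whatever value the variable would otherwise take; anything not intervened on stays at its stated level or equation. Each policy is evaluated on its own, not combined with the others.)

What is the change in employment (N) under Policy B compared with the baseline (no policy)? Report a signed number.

-240

Baseline:
  W = 87
  Y = 43 − 4·87 = -305
  N = -1 + 5·(-305) = -1526
Policy B (Y − 48):
  W = 87
  Y = 43 − 4·87 (−48 from intervention) = -353
  N = -1 + 5·(-353) = -1766
Change in N: -1766 − (-1526) = -240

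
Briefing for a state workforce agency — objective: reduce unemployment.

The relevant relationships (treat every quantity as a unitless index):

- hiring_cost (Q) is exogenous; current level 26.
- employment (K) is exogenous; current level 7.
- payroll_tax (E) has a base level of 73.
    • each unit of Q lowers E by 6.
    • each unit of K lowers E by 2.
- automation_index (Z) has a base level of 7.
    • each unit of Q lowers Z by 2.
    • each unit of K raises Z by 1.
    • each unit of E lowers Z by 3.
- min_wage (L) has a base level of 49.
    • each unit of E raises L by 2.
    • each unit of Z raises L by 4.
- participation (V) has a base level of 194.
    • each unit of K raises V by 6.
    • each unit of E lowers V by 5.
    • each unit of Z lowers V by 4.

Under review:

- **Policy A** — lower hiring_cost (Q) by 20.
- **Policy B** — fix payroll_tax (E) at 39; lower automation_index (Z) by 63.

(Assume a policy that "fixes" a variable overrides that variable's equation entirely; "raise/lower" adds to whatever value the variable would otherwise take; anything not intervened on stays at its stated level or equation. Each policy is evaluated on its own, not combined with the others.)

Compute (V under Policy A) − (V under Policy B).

Policy A (Q − 20):
  Q = 26 − 20 = 6
  K = 7
  E = 73 − 6·6 − 2·7 = 23
  Z = 7 − 2·6 + 7 − 3·23 = -67
  V = 194 + 6·7 − 5·23 − 4·(-67) = 389
Policy B (E := 39, Z − 63):
  Q = 26
  K = 7
  E = 39
  Z = 7 − 2·26 + 7 − 3·39 (−63 from intervention) = -218
  V = 194 + 6·7 − 5·39 − 4·(-218) = 913
V: 389 − 913 = -524

-524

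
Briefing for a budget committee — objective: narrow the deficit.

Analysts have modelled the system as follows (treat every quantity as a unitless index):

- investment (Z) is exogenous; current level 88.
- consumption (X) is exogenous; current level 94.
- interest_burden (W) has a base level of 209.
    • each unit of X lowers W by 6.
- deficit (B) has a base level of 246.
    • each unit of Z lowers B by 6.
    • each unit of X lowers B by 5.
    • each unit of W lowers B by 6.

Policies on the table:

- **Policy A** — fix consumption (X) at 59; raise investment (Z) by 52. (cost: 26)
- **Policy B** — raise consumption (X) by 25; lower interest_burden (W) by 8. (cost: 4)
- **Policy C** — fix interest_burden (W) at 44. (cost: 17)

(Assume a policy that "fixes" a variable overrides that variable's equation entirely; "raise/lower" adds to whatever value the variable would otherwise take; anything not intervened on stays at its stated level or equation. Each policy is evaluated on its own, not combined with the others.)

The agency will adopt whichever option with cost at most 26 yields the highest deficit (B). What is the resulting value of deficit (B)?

Policy A (X := 59, Z + 52):
  Z = 88 + 52 = 140
  X = 59
  W = 209 − 6·59 = -145
  B = 246 − 6·140 − 5·59 − 6·(-145) = -19
Policy B (X + 25, W − 8):
  Z = 88
  X = 94 + 25 = 119
  W = 209 − 6·119 (−8 from intervention) = -513
  B = 246 − 6·88 − 5·119 − 6·(-513) = 2201
Policy C (W := 44):
  Z = 88
  X = 94
  W = 44
  B = 246 − 6·88 − 5·94 − 6·44 = -1016
Comparing — Policy A: B=-19, Policy B: B=2201, Policy C: B=-1016. Highest is 2201 (Policy B).

2201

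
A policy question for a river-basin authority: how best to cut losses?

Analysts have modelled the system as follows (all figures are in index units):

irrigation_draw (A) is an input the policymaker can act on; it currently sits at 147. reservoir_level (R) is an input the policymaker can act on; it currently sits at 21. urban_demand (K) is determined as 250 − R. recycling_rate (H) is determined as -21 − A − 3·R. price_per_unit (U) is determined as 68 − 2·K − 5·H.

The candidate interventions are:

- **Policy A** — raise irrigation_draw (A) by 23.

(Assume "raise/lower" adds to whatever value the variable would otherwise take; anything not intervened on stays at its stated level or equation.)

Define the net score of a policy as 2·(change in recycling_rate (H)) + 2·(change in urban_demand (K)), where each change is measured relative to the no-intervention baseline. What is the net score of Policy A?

Baseline:
  A = 147
  R = 21
  K = 250 − 21 = 229
  H = -21 − 147 − 3·21 = -231
Policy A (A + 23):
  A = 147 + 23 = 170
  R = 21
  K = 250 − 21 = 229
  H = -21 − 170 − 3·21 = -254
ΔH = -254 − (-231) = -23; ΔK = 229 − 229 = 0
Score = 2·(-23) + 2·0 = -46

-46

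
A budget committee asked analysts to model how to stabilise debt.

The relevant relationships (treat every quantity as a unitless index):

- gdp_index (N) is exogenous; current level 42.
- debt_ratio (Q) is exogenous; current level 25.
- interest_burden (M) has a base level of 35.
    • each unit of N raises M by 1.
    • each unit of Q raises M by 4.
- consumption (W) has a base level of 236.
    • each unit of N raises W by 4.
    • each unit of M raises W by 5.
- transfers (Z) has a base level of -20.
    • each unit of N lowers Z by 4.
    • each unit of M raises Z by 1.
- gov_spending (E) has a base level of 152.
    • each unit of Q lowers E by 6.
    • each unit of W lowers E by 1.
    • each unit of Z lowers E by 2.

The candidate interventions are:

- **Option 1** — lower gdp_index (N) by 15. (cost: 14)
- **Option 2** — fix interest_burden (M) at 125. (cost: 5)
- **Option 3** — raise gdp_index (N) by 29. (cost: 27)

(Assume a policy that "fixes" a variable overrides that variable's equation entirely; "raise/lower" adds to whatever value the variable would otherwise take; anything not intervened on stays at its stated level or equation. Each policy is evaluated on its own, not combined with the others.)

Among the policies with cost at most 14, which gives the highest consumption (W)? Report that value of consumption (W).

Option 1 (N − 15):
  N = 42 − 15 = 27
  Q = 25
  M = 35 + 27 + 4·25 = 162
  W = 236 + 4·27 + 5·162 = 1154
Option 2 (M := 125):
  N = 42
  Q = 25
  M = 125
  W = 236 + 4·42 + 5·125 = 1029
Comparing — Option 1: W=1154, Option 2: W=1029. Highest is 1154 (Option 1).

1154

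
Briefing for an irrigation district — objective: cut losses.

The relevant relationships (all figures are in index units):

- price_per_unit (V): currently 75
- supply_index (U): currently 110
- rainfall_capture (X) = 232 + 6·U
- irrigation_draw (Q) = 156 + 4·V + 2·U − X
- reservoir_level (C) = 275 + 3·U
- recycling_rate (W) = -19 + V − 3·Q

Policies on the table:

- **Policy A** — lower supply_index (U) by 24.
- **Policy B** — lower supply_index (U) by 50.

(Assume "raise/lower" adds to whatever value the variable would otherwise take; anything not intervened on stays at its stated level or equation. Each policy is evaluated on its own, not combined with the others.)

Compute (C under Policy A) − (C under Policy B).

Policy A (U − 24):
  U = 110 − 24 = 86
  C = 275 + 3·86 = 533
Policy B (U − 50):
  U = 110 − 50 = 60
  C = 275 + 3·60 = 455
C: 533 − 455 = 78

78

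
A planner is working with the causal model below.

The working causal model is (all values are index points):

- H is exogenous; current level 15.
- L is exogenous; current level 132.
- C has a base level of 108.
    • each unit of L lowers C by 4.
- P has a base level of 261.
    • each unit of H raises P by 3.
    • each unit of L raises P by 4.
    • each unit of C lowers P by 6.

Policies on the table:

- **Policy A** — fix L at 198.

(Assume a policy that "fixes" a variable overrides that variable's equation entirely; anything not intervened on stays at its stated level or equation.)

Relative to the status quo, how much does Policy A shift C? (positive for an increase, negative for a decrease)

Baseline:
  L = 132
  C = 108 − 4·132 = -420
Policy A (L := 198):
  L = 198
  C = 108 − 4·198 = -684
Change in C: -684 − (-420) = -264

-264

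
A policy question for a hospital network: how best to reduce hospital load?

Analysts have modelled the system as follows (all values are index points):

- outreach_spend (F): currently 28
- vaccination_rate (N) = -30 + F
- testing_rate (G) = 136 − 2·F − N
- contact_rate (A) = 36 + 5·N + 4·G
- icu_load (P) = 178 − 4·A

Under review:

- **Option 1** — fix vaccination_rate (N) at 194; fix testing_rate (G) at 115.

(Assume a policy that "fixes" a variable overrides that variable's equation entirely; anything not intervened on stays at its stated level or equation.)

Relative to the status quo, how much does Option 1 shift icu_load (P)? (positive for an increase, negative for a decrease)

Baseline:
  F = 28
  N = -30 + 28 = -2
  G = 136 − 2·28 − (-2) = 82
  A = 36 + 5·(-2) + 4·82 = 354
  P = 178 − 4·354 = -1238
Option 1 (N := 194, G := 115):
  F = 28
  N = 194
  G = 115
  A = 36 + 5·194 + 4·115 = 1466
  P = 178 − 4·1466 = -5686
Change in P: -5686 − (-1238) = -4448

-4448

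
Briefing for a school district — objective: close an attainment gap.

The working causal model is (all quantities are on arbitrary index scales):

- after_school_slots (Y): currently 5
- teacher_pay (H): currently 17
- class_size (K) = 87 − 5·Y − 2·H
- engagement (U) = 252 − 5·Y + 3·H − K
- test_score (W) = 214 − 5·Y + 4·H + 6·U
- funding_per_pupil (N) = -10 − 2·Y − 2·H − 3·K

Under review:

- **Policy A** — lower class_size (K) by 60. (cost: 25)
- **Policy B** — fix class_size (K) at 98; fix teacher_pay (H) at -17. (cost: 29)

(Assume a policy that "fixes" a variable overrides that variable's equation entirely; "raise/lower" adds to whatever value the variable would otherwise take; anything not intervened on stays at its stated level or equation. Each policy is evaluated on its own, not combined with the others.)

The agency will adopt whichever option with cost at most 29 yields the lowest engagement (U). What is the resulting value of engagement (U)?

78

Policy A (K − 60):
  Y = 5
  H = 17
  K = 87 − 5·5 − 2·17 (−60 from intervention) = -32
  U = 252 − 5·5 + 3·17 − (-32) = 310
Policy B (K := 98, H := -17):
  Y = 5
  H = -17
  K = 98
  U = 252 − 5·5 + 3·(-17) − 98 = 78
Comparing — Policy A: U=310, Policy B: U=78. Lowest is 78 (Policy B).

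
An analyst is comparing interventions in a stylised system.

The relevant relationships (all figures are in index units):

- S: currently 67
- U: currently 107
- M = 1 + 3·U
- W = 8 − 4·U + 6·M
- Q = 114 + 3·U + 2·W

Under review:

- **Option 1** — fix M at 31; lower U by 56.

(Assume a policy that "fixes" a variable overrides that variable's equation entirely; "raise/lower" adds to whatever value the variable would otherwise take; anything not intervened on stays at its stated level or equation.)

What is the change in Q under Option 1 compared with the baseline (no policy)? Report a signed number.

Baseline:
  U = 107
  M = 1 + 3·107 = 322
  W = 8 − 4·107 + 6·322 = 1512
  Q = 114 + 3·107 + 2·1512 = 3459
Option 1 (M := 31, U − 56):
  U = 107 − 56 = 51
  M = 31
  W = 8 − 4·51 + 6·31 = -10
  Q = 114 + 3·51 + 2·(-10) = 247
Change in Q: 247 − 3459 = -3212

-3212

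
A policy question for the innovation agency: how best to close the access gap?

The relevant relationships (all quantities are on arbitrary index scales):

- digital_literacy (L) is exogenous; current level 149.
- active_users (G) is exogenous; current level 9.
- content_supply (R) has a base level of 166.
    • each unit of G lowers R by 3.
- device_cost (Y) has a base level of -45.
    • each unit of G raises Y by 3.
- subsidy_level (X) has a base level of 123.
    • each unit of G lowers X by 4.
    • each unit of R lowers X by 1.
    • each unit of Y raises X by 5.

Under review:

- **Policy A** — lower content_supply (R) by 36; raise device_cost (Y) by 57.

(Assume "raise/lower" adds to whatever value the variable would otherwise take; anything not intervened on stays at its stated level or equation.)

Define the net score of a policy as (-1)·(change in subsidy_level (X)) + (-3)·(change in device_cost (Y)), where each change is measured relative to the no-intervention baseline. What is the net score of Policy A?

Baseline:
  G = 9
  R = 166 − 3·9 = 139
  Y = -45 + 3·9 = -18
  X = 123 − 4·9 − 139 + 5·(-18) = -142
Policy A (R − 36, Y + 57):
  G = 9
  R = 166 − 3·9 (−36 from intervention) = 103
  Y = -45 + 3·9 (+57 from intervention) = 39
  X = 123 − 4·9 − 103 + 5·39 = 179
ΔX = 179 − (-142) = 321; ΔY = 39 − (-18) = 57
Score = (-1)·321 + (-3)·57 = -492

-492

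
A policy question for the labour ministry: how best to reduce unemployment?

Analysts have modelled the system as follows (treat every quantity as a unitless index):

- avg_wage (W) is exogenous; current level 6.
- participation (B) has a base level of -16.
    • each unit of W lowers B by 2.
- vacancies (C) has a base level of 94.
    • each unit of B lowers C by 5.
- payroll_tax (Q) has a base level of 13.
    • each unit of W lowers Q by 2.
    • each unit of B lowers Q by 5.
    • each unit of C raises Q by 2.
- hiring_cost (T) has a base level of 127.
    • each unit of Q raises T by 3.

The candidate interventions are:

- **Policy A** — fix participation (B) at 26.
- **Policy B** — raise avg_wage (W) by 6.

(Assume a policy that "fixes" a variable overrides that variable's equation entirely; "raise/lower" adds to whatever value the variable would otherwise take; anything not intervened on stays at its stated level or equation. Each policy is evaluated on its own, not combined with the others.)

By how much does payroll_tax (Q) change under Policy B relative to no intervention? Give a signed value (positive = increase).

168

Baseline:
  W = 6
  B = -16 − 2·6 = -28
  C = 94 − 5·(-28) = 234
  Q = 13 − 2·6 − 5·(-28) + 2·234 = 609
Policy B (W + 6):
  W = 6 + 6 = 12
  B = -16 − 2·12 = -40
  C = 94 − 5·(-40) = 294
  Q = 13 − 2·12 − 5·(-40) + 2·294 = 777
Change in Q: 777 − 609 = 168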